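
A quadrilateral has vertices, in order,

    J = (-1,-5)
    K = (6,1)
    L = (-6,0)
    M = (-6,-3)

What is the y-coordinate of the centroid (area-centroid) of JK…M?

-19/12

Apply Gauss's area formula. First the cross-terms c_i = x_i·y_{i+1} − x_{i+1}·y_i:
  29, 6, 18, 27  ⇒  2A = 80, A = 40.
Then Σ (y_i + y_{i+1})·c_i = -380, so ȳ = -380 / (6·40) = -19/12.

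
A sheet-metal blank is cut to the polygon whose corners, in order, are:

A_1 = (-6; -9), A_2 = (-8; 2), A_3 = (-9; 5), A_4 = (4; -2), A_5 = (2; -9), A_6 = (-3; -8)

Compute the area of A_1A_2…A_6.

102

Apply the shoelace (surveyor's) formula: 2A = Σ (x_i·y_{i+1} − x_{i+1}·y_i), indices taken mod 6.
Σ = (-84) + (-22) + (-2) + (-32) + (-43) + (-21) = -204
Area = |Σ|/2 = 102.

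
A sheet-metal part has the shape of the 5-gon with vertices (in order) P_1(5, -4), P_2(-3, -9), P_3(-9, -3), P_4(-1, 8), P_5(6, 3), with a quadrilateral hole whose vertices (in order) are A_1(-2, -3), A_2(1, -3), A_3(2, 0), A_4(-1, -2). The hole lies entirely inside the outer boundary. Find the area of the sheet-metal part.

142

Outer boundary:
Σ = (-57) + (-72) + (-75) + (-51) + (-39) = -294
Area = |Σ|/2 = 147.
Hole:
Apply the shoelace formula: 2A = Σ (x_i·y_{i+1} − x_{i+1}·y_i), indices taken mod 4.
A_1→A_2: (-2)(-3) − (1)(-3) = 9
A_2→A_3: (1)(0) − (2)(-3) = 6
A_3→A_4: (2)(-2) − (-1)(0) = -4
A_4→A_1: (-1)(-3) − (-2)(-2) = -1
Σ = 10
Area = |Σ|/2 = 5.
Net area = 147 − 5 = 142.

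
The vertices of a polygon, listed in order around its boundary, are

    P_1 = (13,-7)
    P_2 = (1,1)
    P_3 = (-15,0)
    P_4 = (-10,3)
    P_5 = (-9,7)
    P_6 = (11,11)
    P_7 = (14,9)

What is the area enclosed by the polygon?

Apply Gauss's area formula: 2A = Σ (x_i·y_{i+1} − x_{i+1}·y_i), indices taken mod 7.
Σ = (20) + (15) + (-45) + (-43) + (-176) + (-55) + (-215) = -499
Area = |Σ|/2 = 249.5.

249.5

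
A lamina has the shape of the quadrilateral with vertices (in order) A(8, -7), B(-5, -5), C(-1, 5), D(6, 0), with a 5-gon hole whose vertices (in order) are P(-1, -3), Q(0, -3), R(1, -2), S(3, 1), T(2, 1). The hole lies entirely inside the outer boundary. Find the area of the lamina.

84

Outer boundary:
A→B: (8)(-5) − (-5)(-7) = -75
B→C: (-5)(5) − (-1)(-5) = -30
C→D: (-1)(0) − (6)(5) = -30
D→A: (6)(-7) − (8)(0) = -42
Σ = -177
Area = |Σ|/2 = 88.5.
Hole:
Apply the shoelace (surveyor's) formula: 2A = Σ (x_i·y_{i+1} − x_{i+1}·y_i), indices taken mod 5.
Cross-terms: 3, 3, 7, 1, -5  ⇒  Σ = 9
Area = |Σ|/2 = 4.5.
Net area = 88.5 − 4.5 = 84.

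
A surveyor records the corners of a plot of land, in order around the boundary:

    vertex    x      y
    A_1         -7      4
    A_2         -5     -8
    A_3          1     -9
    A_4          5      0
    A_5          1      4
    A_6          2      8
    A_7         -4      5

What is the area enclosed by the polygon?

Σ = (76) + (53) + (45) + (20) + (0) + (42) + (19) = 255
Area = |Σ|/2 = 127.5.

127.5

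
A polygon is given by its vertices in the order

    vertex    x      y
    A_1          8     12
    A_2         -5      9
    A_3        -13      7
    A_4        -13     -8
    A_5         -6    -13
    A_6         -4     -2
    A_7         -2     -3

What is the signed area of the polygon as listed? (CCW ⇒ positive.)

249

Apply the surveyor's formula: 2A = Σ (x_i·y_{i+1} − x_{i+1}·y_i), indices taken mod 7.
A_1→A_2: (8)(9) − (-5)(12) = 132
A_2→A_3: (-5)(7) − (-13)(9) = 82
A_3→A_4: (-13)(-8) − (-13)(7) = 195
A_4→A_5: (-13)(-13) − (-6)(-8) = 121
A_5→A_6: (-6)(-2) − (-4)(-13) = -40
A_6→A_7: (-4)(-3) − (-2)(-2) = 8
A_7→A_1: (-2)(12) − (8)(-3) = 0
Σ = 498
Signed area = Σ/2 = 249 (positive ⇒ counter-clockwise traversal).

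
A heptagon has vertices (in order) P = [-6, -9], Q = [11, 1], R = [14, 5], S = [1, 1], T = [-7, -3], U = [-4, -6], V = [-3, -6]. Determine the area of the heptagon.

Apply the surveyor's formula: 2A = Σ (x_i·y_{i+1} − x_{i+1}·y_i), indices taken mod 7.
P→Q: (-6)(1) − (11)(-9) = 93
Q→R: (11)(5) − (14)(1) = 41
R→S: (14)(1) − (1)(5) = 9
S→T: (1)(-3) − (-7)(1) = 4
T→U: (-7)(-6) − (-4)(-3) = 30
U→V: (-4)(-6) − (-3)(-6) = 6
V→P: (-3)(-9) − (-6)(-6) = -9
Σ = 174
Area = |Σ|/2 = 87.

87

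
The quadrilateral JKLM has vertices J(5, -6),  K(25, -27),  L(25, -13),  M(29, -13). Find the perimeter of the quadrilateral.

72

|JK| = √((20)² + (-21)²) = √841 = 29
|KL| = √((0)² + (14)²) = √196 = 14
|LM| = √((4)² + (0)²) = √16 = 4
|MJ| = √((-24)² + (7)²) = √625 = 25
Perimeter = 29 + 14 + 4 + 25 = 72.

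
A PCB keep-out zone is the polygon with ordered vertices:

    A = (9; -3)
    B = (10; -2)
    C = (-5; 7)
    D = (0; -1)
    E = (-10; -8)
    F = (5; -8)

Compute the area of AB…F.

122

Cross-terms: 12, 60, 5, -10, 120, 57  ⇒  Σ = 244
Area = |Σ|/2 = 122.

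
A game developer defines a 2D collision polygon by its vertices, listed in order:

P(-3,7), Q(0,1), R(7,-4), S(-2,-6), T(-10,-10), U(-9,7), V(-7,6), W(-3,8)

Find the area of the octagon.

150

Cross-terms: -3, -7, -50, -40, -160, -5, -38, 3  ⇒  Σ = -300
Area = |Σ|/2 = 150.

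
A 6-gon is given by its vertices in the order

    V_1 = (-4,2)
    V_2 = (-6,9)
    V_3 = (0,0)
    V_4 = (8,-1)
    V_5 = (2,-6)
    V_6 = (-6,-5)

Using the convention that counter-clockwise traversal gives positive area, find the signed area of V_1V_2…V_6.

V_1→V_2: (-4)(9) − (-6)(2) = -24
V_2→V_3: (-6)(0) − (0)(9) = 0
V_3→V_4: (0)(-1) − (8)(0) = 0
V_4→V_5: (8)(-6) − (2)(-1) = -46
V_5→V_6: (2)(-5) − (-6)(-6) = -46
V_6→V_1: (-6)(2) − (-4)(-5) = -32
Σ = -148
Signed area = Σ/2 = -74 (negative ⇒ clockwise traversal).

-74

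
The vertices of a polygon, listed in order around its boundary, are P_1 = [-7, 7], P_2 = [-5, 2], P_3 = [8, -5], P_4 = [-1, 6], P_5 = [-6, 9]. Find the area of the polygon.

Σ = (21) + (9) + (43) + (27) + (21) = 121
Area = |Σ|/2 = 60.5.

60.5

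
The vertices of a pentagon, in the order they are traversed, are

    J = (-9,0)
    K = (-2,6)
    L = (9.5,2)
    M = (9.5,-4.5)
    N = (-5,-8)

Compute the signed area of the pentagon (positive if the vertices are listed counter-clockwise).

-173.625

Apply the shoelace formula: 2A = Σ (x_i·y_{i+1} − x_{i+1}·y_i), indices taken mod 5.
Σ = (-54) + (-61) + (-61.75) + (-98.5) + (-72) = -347.25
Signed area = Σ/2 = -173.625 (negative ⇒ clockwise traversal).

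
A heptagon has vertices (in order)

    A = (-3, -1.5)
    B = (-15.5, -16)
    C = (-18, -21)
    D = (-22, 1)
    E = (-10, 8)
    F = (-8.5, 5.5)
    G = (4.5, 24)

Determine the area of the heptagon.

Σ = (24.75) + (37.5) + (-480) + (-166) + (13) + (-228.75) + (65.25) = -734.25
Area = |Σ|/2 = 367.125.

367.125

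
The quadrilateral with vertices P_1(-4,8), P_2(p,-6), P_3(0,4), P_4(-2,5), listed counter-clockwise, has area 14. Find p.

2

The doubled signed area Σ (x_i y_{i+1} − x_{i+1} y_i) is linear in p.
With p=0 it equals 36; the coefficient of p is -4 (from the two edges through P_2).
So -4·p + 36 = 2·14 = 28 ⇒ p = 2.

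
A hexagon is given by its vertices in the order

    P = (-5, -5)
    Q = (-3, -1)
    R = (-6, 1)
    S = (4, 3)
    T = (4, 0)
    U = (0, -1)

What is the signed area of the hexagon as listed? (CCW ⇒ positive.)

-31

Cross-terms: -10, -9, -22, -12, -4, -5  ⇒  Σ = -62
Signed area = Σ/2 = -31 (negative ⇒ clockwise traversal).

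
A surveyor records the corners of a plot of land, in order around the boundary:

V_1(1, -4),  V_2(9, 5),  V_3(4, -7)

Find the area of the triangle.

25.5

Apply Gauss's area formula: 2A = Σ (x_i·y_{i+1} − x_{i+1}·y_i), indices taken mod 3.
Cross-terms: 41, -83, -9  ⇒  Σ = -51
Area = |Σ|/2 = 25.5.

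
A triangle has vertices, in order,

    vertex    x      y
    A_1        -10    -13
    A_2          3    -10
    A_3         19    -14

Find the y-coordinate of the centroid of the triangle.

-37/3

Apply Gauss's area formula. First the cross-terms c_i = x_i·y_{i+1} − x_{i+1}·y_i:
  139, 148, -387  ⇒  2A = -100, A = -50.
Then Σ (y_i + y_{i+1})·c_i = 3700, so ȳ = 3700 / (6·(-50)) = -37/3.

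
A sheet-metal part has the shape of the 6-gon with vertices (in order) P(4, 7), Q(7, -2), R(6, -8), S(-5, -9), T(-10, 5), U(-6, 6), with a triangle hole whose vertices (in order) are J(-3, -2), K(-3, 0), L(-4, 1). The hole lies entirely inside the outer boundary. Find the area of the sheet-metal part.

Outer boundary:
P→Q: (4)(-2) − (7)(7) = -57
Q→R: (7)(-8) − (6)(-2) = -44
R→S: (6)(-9) − (-5)(-8) = -94
S→T: (-5)(5) − (-10)(-9) = -115
T→U: (-10)(6) − (-6)(5) = -30
U→P: (-6)(7) − (4)(6) = -66
Σ = -406
Area = |Σ|/2 = 203.
Hole:
Apply Gauss's area formula: 2A = Σ (x_i·y_{i+1} − x_{i+1}·y_i), indices taken mod 3.
Σ = (-6) + (-3) + (11) = 2
Area = |Σ|/2 = 1.
Net area = 203 − 1 = 202.

202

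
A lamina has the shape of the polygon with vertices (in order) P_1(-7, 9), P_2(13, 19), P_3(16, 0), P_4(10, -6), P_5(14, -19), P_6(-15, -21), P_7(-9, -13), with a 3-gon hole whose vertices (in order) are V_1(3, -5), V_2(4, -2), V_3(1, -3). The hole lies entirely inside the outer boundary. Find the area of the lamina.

746.5

Outer boundary:
Apply the shoelace formula: 2A = Σ (x_i·y_{i+1} − x_{i+1}·y_i), indices taken mod 7.
Σ = (-250) + (-304) + (-96) + (-106) + (-579) + (6) + (-172) = -1501
Area = |Σ|/2 = 750.5.
Hole:
Apply the surveyor's formula: 2A = Σ (x_i·y_{i+1} − x_{i+1}·y_i), indices taken mod 3.
V_1→V_2: (3)(-2) − (4)(-5) = 14
V_2→V_3: (4)(-3) − (1)(-2) = -10
V_3→V_1: (1)(-5) − (3)(-3) = 4
Σ = 8
Area = |Σ|/2 = 4.
Net area = 750.5 − 4 = 746.5.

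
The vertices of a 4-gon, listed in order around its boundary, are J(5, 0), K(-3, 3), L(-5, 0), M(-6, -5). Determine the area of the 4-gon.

Apply Gauss's area formula: 2A = Σ (x_i·y_{i+1} − x_{i+1}·y_i), indices taken mod 4.
Cross-terms: 15, 15, 25, 25  ⇒  Σ = 80
Area = |Σ|/2 = 40.

40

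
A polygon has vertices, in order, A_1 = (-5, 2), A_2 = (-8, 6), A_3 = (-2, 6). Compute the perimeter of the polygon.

16

|A_1A_2| = √((-3)² + (4)²) = √25 = 5
|A_2A_3| = √((6)² + (0)²) = √36 = 6
|A_3A_1| = √((-3)² + (-4)²) = √25 = 5
Perimeter = 5 + 6 + 5 = 16.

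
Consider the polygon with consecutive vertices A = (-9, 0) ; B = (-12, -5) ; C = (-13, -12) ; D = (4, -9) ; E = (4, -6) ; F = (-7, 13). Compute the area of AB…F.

Apply Gauss's area formula: 2A = Σ (x_i·y_{i+1} − x_{i+1}·y_i), indices taken mod 6.
Cross-terms: 45, 79, 165, 12, 10, 117  ⇒  Σ = 428
Area = |Σ|/2 = 214.

214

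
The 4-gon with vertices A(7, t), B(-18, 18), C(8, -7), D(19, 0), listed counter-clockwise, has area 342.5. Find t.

12

The doubled signed area Σ (x_i y_{i+1} − x_{i+1} y_i) is linear in t.
With t=0 it equals 241; the coefficient of t is 37 (from the two edges through A).
So 37·t + 241 = 2·342.5 = 685 ⇒ t = 12.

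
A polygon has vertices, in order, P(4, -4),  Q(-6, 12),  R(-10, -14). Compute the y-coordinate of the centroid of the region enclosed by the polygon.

-2

Apply the shoelace (surveyor's) formula. First the cross-terms c_i = x_i·y_{i+1} − x_{i+1}·y_i:
  24, 204, 96  ⇒  2A = 324, A = 162.
Then Σ (y_i + y_{i+1})·c_i = -1944, so ȳ = -1944 / (6·162) = -2.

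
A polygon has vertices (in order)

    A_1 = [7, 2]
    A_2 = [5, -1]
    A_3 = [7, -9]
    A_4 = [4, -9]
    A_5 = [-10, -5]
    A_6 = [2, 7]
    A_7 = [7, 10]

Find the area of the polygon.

A_1→A_2: (7)(-1) − (5)(2) = -17
A_2→A_3: (5)(-9) − (7)(-1) = -38
A_3→A_4: (7)(-9) − (4)(-9) = -27
A_4→A_5: (4)(-5) − (-10)(-9) = -110
A_5→A_6: (-10)(7) − (2)(-5) = -60
A_6→A_7: (2)(10) − (7)(7) = -29
A_7→A_1: (7)(2) − (7)(10) = -56
Σ = -337
Area = |Σ|/2 = 168.5.

168.5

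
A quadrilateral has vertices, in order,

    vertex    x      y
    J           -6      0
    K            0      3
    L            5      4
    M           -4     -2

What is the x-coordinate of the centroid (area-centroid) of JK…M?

-53/39

Apply the shoelace (surveyor's) formula. First the cross-terms c_i = x_i·y_{i+1} − x_{i+1}·y_i:
  -18, -15, 6, -12  ⇒  2A = -39, A = -19.5.
Then Σ (x_i + x_{i+1})·c_i = 159, so x̄ = 159 / (6·(-19.5)) = -53/39.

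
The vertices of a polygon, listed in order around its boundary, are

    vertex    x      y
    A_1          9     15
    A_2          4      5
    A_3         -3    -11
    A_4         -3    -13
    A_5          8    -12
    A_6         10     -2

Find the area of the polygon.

Apply the shoelace formula: 2A = Σ (x_i·y_{i+1} − x_{i+1}·y_i), indices taken mod 6.
Σ = (-15) + (-29) + (6) + (140) + (104) + (168) = 374
Area = |Σ|/2 = 187.

187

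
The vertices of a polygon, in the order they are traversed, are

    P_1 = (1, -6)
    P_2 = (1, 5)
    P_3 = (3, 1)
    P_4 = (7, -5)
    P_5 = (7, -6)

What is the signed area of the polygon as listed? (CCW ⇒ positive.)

Cross-terms: 11, -14, -22, -7, -36  ⇒  Σ = -68
Signed area = Σ/2 = -34 (negative ⇒ clockwise traversal).

-34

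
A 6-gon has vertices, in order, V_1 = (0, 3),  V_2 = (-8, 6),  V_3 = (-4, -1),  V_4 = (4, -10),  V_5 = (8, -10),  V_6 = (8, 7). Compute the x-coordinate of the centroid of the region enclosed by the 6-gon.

568/225

Apply Gauss's area formula. First the cross-terms c_i = x_i·y_{i+1} − x_{i+1}·y_i:
  24, 32, 44, 40, 136, 24  ⇒  2A = 300, A = 150.
Then Σ (x_i + x_{i+1})·c_i = 2272, so x̄ = 2272 / (6·150) = 568/225.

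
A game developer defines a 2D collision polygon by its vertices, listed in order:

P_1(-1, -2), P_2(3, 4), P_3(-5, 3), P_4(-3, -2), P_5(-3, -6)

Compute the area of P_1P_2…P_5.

31

Σ = (2) + (29) + (19) + (12) + (0) = 62
Area = |Σ|/2 = 31.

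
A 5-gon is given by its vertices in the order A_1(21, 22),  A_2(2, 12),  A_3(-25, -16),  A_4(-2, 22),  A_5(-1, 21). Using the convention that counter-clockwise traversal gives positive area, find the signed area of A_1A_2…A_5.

-294.5

Σ = (208) + (268) + (-582) + (-20) + (-463) = -589
Signed area = Σ/2 = -294.5 (negative ⇒ clockwise traversal).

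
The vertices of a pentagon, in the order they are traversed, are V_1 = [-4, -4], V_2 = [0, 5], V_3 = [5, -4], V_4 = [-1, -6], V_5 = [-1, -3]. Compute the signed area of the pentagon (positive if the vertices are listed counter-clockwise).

-45

Apply the shoelace formula: 2A = Σ (x_i·y_{i+1} − x_{i+1}·y_i), indices taken mod 5.
V_1→V_2: (-4)(5) − (0)(-4) = -20
V_2→V_3: (0)(-4) − (5)(5) = -25
V_3→V_4: (5)(-6) − (-1)(-4) = -34
V_4→V_5: (-1)(-3) − (-1)(-6) = -3
V_5→V_1: (-1)(-4) − (-4)(-3) = -8
Σ = -90
Signed area = Σ/2 = -45 (negative ⇒ clockwise traversal).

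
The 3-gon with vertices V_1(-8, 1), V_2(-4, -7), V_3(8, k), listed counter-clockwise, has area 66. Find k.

The doubled signed area Σ (x_i y_{i+1} − x_{i+1} y_i) is linear in k.
With k=0 it equals 124; the coefficient of k is 4 (from the two edges through V_3).
So 4·k + 124 = 2·66 = 132 ⇒ k = 2.

2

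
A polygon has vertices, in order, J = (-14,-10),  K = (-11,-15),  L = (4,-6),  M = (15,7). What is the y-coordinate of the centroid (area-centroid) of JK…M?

-406/73

Apply the surveyor's formula. First the cross-terms c_i = x_i·y_{i+1} − x_{i+1}·y_i:
  100, 126, 118, -52  ⇒  2A = 292, A = 146.
Then Σ (y_i + y_{i+1})·c_i = -4872, so ȳ = -4872 / (6·146) = -406/73.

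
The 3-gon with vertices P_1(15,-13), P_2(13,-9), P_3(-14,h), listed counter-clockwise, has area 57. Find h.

Write out the shoelace sum; only the two edges meeting at P_3 involve h:
2·Area = [(13·h − (-14)·(-9)) + ((-14)·(-13) − 15·h)] + 34
       = -2·h + 90 = 114
⇒ h = -12.

-12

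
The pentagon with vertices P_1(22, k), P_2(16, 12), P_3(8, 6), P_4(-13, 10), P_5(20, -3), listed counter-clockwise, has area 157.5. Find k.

-3

The doubled signed area Σ (x_i y_{i+1} − x_{i+1} y_i) is linear in k.
With k=0 it equals 327; the coefficient of k is 4 (from the two edges through P_1).
So 4·k + 327 = 2·157.5 = 315 ⇒ k = -3.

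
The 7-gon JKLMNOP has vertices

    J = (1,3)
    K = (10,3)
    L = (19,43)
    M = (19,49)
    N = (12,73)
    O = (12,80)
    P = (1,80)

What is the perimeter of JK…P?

176

|JK| = √((9)² + (0)²) = √81 = 9
|KL| = √((9)² + (40)²) = √1681 = 41
|LM| = √((0)² + (6)²) = √36 = 6
|MN| = √((-7)² + (24)²) = √625 = 25
|NO| = √((0)² + (7)²) = √49 = 7
|OP| = √((-11)² + (0)²) = √121 = 11
|PJ| = √((0)² + (-77)²) = √5929 = 77
Perimeter = 9 + 41 + 6 + 25 + 7 + 11 + 77 = 176.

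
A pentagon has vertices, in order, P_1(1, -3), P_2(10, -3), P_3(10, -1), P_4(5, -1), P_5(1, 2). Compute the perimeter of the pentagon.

26

|P_1P_2| = √((9)² + (0)²) = √81 = 9
|P_2P_3| = √((0)² + (2)²) = √4 = 2
|P_3P_4| = √((-5)² + (0)²) = √25 = 5
|P_4P_5| = √((-4)² + (3)²) = √25 = 5
|P_5P_1| = √((0)² + (-5)²) = √25 = 5
Perimeter = 9 + 2 + 5 + 5 + 5 = 26.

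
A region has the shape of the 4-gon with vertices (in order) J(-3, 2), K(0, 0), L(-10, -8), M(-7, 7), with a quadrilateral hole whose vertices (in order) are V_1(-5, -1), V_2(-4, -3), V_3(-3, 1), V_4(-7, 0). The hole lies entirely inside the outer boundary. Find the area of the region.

Outer boundary:
J→K: (-3)(0) − (0)(2) = 0
K→L: (0)(-8) − (-10)(0) = 0
L→M: (-10)(7) − (-7)(-8) = -126
M→J: (-7)(2) − (-3)(7) = 7
Σ = -119
Area = |Σ|/2 = 59.5.
Hole:
Apply the shoelace formula: 2A = Σ (x_i·y_{i+1} − x_{i+1}·y_i), indices taken mod 4.
V_1→V_2: (-5)(-3) − (-4)(-1) = 11
V_2→V_3: (-4)(1) − (-3)(-3) = -13
V_3→V_4: (-3)(0) − (-7)(1) = 7
V_4→V_1: (-7)(-1) − (-5)(0) = 7
Σ = 12
Area = |Σ|/2 = 6.
Net area = 59.5 − 6 = 53.5.

53.5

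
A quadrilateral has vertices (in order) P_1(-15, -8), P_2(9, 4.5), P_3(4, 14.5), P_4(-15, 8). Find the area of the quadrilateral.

303.25

Apply the surveyor's formula: 2A = Σ (x_i·y_{i+1} − x_{i+1}·y_i), indices taken mod 4.
Cross-terms: 4.5, 112.5, 249.5, 240  ⇒  Σ = 606.5
Area = |Σ|/2 = 303.25.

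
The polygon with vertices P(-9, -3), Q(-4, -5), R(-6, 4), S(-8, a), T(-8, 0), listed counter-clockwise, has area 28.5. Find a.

The doubled signed area Σ (x_i y_{i+1} − x_{i+1} y_i) is linear in a.
With a=0 it equals 43; the coefficient of a is 2 (from the two edges through S).
So 2·a + 43 = 2·28.5 = 57 ⇒ a = 7.

7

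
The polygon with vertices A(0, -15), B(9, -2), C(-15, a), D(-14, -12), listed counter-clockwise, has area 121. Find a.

The doubled signed area Σ (x_i y_{i+1} − x_{i+1} y_i) is linear in a.
With a=0 it equals 495; the coefficient of a is 23 (from the two edges through C).
So 23·a + 495 = 2·121 = 242 ⇒ a = -11.

-11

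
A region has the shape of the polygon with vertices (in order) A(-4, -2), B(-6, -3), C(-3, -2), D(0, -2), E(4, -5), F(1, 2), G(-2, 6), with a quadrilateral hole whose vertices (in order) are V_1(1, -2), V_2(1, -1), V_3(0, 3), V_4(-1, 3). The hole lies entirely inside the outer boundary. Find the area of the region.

31

Outer boundary:
Apply the surveyor's formula: 2A = Σ (x_i·y_{i+1} − x_{i+1}·y_i), indices taken mod 7.
Σ = (0) + (3) + (6) + (8) + (13) + (10) + (28) = 68
Area = |Σ|/2 = 34.
Hole:
Apply the shoelace formula: 2A = Σ (x_i·y_{i+1} − x_{i+1}·y_i), indices taken mod 4.
Cross-terms: 1, 3, 3, -1  ⇒  Σ = 6
Area = |Σ|/2 = 3.
Net area = 34 − 3 = 31.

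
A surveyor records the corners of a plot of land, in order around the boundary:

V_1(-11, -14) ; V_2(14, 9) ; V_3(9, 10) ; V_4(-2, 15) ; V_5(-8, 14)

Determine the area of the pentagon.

334.5

Apply Gauss's area formula: 2A = Σ (x_i·y_{i+1} − x_{i+1}·y_i), indices taken mod 5.
Cross-terms: 97, 59, 155, 92, 266  ⇒  Σ = 669
Area = |Σ|/2 = 334.5.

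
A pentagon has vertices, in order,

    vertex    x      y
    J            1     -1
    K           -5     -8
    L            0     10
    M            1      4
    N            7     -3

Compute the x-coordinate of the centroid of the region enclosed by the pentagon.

Apply the surveyor's formula. First the cross-terms c_i = x_i·y_{i+1} − x_{i+1}·y_i:
  -13, -50, -10, -31, -4  ⇒  2A = -108, A = -54.
Then Σ (x_i + x_{i+1})·c_i = 12, so x̄ = 12 / (6·(-54)) = -1/27.

-1/27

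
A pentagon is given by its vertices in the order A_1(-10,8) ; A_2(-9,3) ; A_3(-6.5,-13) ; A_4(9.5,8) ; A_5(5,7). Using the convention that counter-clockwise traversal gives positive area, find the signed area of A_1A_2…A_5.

Σ = (42) + (136.5) + (71.5) + (26.5) + (110) = 386.5
Signed area = Σ/2 = 193.25 (positive ⇒ counter-clockwise traversal).

193.25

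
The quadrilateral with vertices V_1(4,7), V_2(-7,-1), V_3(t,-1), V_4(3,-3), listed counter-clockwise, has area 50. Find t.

The doubled signed area Σ (x_i y_{i+1} − x_{i+1} y_i) is linear in t.
With t=0 it equals 88; the coefficient of t is -2 (from the two edges through V_3).
So -2·t + 88 = 2·50 = 100 ⇒ t = -6.

-6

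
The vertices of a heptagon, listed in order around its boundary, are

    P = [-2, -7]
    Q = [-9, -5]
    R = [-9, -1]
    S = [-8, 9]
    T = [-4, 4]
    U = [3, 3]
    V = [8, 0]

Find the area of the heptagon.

Apply the shoelace (surveyor's) formula: 2A = Σ (x_i·y_{i+1} − x_{i+1}·y_i), indices taken mod 7.
P→Q: (-2)(-5) − (-9)(-7) = -53
Q→R: (-9)(-1) − (-9)(-5) = -36
R→S: (-9)(9) − (-8)(-1) = -89
S→T: (-8)(4) − (-4)(9) = 4
T→U: (-4)(3) − (3)(4) = -24
U→V: (3)(0) − (8)(3) = -24
V→P: (8)(-7) − (-2)(0) = -56
Σ = -278
Area = |Σ|/2 = 139.

139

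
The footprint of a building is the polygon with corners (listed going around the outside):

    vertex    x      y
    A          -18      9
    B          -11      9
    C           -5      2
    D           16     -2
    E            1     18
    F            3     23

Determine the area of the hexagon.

Apply the shoelace (surveyor's) formula: 2A = Σ (x_i·y_{i+1} − x_{i+1}·y_i), indices taken mod 6.
Σ = (-63) + (23) + (-22) + (290) + (-31) + (441) = 638
Area = |Σ|/2 = 319.

319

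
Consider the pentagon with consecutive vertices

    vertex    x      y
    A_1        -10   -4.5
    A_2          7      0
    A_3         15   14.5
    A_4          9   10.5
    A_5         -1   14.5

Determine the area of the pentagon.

Apply the shoelace formula: 2A = Σ (x_i·y_{i+1} − x_{i+1}·y_i), indices taken mod 5.
Σ = (31.5) + (101.5) + (27) + (141) + (149.5) = 450.5
Area = |Σ|/2 = 225.25.

225.25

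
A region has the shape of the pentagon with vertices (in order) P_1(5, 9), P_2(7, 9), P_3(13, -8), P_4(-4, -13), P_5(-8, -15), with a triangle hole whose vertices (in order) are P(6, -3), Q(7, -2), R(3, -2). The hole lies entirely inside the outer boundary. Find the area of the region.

Outer boundary:
Apply the shoelace formula: 2A = Σ (x_i·y_{i+1} − x_{i+1}·y_i), indices taken mod 5.
P_1→P_2: (5)(9) − (7)(9) = -18
P_2→P_3: (7)(-8) − (13)(9) = -173
P_3→P_4: (13)(-13) − (-4)(-8) = -201
P_4→P_5: (-4)(-15) − (-8)(-13) = -44
P_5→P_1: (-8)(9) − (5)(-15) = 3
Σ = -433
Area = |Σ|/2 = 216.5.
Hole:
Apply the shoelace formula: 2A = Σ (x_i·y_{i+1} − x_{i+1}·y_i), indices taken mod 3.
Σ = (9) + (-8) + (3) = 4
Area = |Σ|/2 = 2.
Net area = 216.5 − 2 = 214.5.

214.5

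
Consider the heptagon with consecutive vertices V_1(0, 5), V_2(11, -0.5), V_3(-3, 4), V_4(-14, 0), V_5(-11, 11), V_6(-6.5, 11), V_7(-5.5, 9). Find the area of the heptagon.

Cross-terms: -55, 42.5, 56, -154, -49.5, 2, -27.5  ⇒  Σ = -185.5
Area = |Σ|/2 = 92.75.

92.75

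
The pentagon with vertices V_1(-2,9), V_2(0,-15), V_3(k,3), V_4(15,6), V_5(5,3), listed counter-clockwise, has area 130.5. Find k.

Write out the shoelace sum; only the two edges meeting at V_3 involve k:
2·Area = [(0·3 − k·(-15)) + (k·6 − 15·3)] + 96
       = 21·k + 51 = 261
⇒ k = 10.

10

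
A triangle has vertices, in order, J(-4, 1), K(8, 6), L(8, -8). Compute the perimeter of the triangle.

42

|JK| = √((12)² + (5)²) = √169 = 13
|KL| = √((0)² + (-14)²) = √196 = 14
|LJ| = √((-12)² + (9)²) = √225 = 15
Perimeter = 13 + 14 + 15 = 42.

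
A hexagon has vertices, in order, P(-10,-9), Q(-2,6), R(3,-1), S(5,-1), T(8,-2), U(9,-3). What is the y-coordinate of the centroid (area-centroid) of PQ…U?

Apply the shoelace (surveyor's) formula. First the cross-terms c_i = x_i·y_{i+1} − x_{i+1}·y_i:
  -78, -16, 2, -2, -6, -111  ⇒  2A = -211, A = -105.5.
Then Σ (y_i + y_{i+1})·c_i = 1518, so ȳ = 1518 / (6·(-105.5)) = -506/211.

-506/211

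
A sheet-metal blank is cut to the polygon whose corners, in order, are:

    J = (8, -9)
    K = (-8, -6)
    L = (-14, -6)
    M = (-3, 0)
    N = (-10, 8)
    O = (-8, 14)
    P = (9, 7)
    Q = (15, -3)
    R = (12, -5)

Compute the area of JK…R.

Σ = (-120) + (-36) + (-18) + (-24) + (-76) + (-182) + (-132) + (-39) + (-68) = -695
Area = |Σ|/2 = 347.5.

347.5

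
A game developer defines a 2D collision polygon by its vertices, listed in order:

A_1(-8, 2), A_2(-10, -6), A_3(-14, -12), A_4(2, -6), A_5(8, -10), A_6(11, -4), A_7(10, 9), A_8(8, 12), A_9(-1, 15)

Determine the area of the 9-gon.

377.5

Σ = (68) + (36) + (108) + (28) + (78) + (139) + (48) + (132) + (118) = 755
Area = |Σ|/2 = 377.5.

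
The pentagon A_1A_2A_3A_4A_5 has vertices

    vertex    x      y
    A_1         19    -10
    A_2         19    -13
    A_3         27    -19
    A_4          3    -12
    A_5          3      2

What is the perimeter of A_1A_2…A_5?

|A_1A_2| = √((0)² + (-3)²) = √9 = 3
|A_2A_3| = √((8)² + (-6)²) = √100 = 10
|A_3A_4| = √((-24)² + (7)²) = √625 = 25
|A_4A_5| = √((0)² + (14)²) = √196 = 14
|A_5A_1| = √((16)² + (-12)²) = √400 = 20
Perimeter = 3 + 10 + 25 + 14 + 20 = 72.

72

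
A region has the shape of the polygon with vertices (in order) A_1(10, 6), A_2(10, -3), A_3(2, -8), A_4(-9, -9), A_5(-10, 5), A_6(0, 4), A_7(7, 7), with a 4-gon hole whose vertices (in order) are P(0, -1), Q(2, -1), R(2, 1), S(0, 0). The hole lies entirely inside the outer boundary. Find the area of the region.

239.5

Outer boundary:
Apply the surveyor's formula: 2A = Σ (x_i·y_{i+1} − x_{i+1}·y_i), indices taken mod 7.
Cross-terms: -90, -74, -90, -135, -40, -28, -28  ⇒  Σ = -485
Area = |Σ|/2 = 242.5.
Hole:
Apply Gauss's area formula: 2A = Σ (x_i·y_{i+1} − x_{i+1}·y_i), indices taken mod 4.
Σ = (2) + (4) + (0) + (0) = 6
Area = |Σ|/2 = 3.
Net area = 242.5 − 3 = 239.5.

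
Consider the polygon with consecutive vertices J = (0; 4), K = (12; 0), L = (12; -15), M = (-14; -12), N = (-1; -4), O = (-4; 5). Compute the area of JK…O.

Apply the shoelace formula: 2A = Σ (x_i·y_{i+1} − x_{i+1}·y_i), indices taken mod 6.
Σ = (-48) + (-180) + (-354) + (44) + (-21) + (-16) = -575
Area = |Σ|/2 = 287.5.

287.5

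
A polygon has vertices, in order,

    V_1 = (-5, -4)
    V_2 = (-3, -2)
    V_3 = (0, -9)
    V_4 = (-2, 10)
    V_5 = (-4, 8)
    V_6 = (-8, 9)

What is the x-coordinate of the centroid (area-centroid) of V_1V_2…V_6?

-755/204

Apply Gauss's area formula. First the cross-terms c_i = x_i·y_{i+1} − x_{i+1}·y_i:
  -2, 27, -18, 24, 28, 77  ⇒  2A = 136, A = 68.
Then Σ (x_i + x_{i+1})·c_i = -1510, so x̄ = -1510 / (6·68) = -755/204.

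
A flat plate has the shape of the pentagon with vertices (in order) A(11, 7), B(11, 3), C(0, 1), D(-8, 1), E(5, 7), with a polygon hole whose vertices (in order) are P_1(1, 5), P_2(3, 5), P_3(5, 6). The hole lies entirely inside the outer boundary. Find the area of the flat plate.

63

Outer boundary:
Apply Gauss's area formula: 2A = Σ (x_i·y_{i+1} − x_{i+1}·y_i), indices taken mod 5.
Σ = (-44) + (11) + (8) + (-61) + (-42) = -128
Area = |Σ|/2 = 64.
Hole:
Apply the shoelace (surveyor's) formula: 2A = Σ (x_i·y_{i+1} − x_{i+1}·y_i), indices taken mod 3.
Σ = (-10) + (-7) + (19) = 2
Area = |Σ|/2 = 1.
Net area = 64 − 1 = 63.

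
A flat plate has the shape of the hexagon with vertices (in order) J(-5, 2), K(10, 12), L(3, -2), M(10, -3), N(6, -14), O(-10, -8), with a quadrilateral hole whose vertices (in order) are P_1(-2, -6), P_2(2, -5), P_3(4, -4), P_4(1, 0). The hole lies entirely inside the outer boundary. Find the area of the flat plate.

231.5

Outer boundary:
J→K: (-5)(12) − (10)(2) = -80
K→L: (10)(-2) − (3)(12) = -56
L→M: (3)(-3) − (10)(-2) = 11
M→N: (10)(-14) − (6)(-3) = -122
N→O: (6)(-8) − (-10)(-14) = -188
O→J: (-10)(2) − (-5)(-8) = -60
Σ = -495
Area = |Σ|/2 = 247.5.
Hole:
Σ = (22) + (12) + (4) + (-6) = 32
Area = |Σ|/2 = 16.
Net area = 247.5 − 16 = 231.5.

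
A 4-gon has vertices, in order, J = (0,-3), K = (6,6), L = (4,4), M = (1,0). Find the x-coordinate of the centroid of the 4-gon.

Apply the shoelace (surveyor's) formula. First the cross-terms c_i = x_i·y_{i+1} − x_{i+1}·y_i:
  18, 0, -4, -3  ⇒  2A = 11, A = 5.5.
Then Σ (x_i + x_{i+1})·c_i = 85, so x̄ = 85 / (6·5.5) = 85/33.

85/33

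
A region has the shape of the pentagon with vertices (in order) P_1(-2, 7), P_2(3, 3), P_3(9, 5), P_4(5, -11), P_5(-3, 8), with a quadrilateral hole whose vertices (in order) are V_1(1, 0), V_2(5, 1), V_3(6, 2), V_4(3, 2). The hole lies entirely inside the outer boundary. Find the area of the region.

Outer boundary:
Apply the surveyor's formula: 2A = Σ (x_i·y_{i+1} − x_{i+1}·y_i), indices taken mod 5.
Σ = (-27) + (-12) + (-124) + (7) + (-5) = -161
Area = |Σ|/2 = 80.5.
Hole:
Σ = (1) + (4) + (6) + (-2) = 9
Area = |Σ|/2 = 4.5.
Net area = 80.5 − 4.5 = 76.

76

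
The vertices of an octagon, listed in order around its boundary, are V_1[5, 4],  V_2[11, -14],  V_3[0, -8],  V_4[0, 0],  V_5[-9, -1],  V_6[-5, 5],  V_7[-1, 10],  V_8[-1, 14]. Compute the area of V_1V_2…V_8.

Σ = (-114) + (-88) + (0) + (0) + (-50) + (-45) + (-4) + (-74) = -375
Area = |Σ|/2 = 187.5.

187.5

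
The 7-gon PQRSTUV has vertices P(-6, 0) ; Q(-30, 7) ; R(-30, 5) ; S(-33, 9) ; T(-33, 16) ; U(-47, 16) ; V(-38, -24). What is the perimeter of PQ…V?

|PQ| = √((-24)² + (7)²) = √625 = 25
|QR| = √((0)² + (-2)²) = √4 = 2
|RS| = √((-3)² + (4)²) = √25 = 5
|ST| = √((0)² + (7)²) = √49 = 7
|TU| = √((-14)² + (0)²) = √196 = 14
|UV| = √((9)² + (-40)²) = √1681 = 41
|VP| = √((32)² + (24)²) = √1600 = 40
Perimeter = 25 + 2 + 5 + 7 + 14 + 41 + 40 = 134.

134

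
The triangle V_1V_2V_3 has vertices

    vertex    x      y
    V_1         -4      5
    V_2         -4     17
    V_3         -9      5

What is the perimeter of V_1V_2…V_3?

30

|V_1V_2| = √((0)² + (12)²) = √144 = 12
|V_2V_3| = √((-5)² + (-12)²) = √169 = 13
|V_3V_1| = √((5)² + (0)²) = √25 = 5
Perimeter = 12 + 13 + 5 = 30.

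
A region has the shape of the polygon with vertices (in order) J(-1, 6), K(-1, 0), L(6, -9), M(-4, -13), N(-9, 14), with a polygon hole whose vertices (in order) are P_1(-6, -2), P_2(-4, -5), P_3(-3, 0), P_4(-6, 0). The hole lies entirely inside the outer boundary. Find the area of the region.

Outer boundary:
J→K: (-1)(0) − (-1)(6) = 6
K→L: (-1)(-9) − (6)(0) = 9
L→M: (6)(-13) − (-4)(-9) = -114
M→N: (-4)(14) − (-9)(-13) = -173
N→J: (-9)(6) − (-1)(14) = -40
Σ = -312
Area = |Σ|/2 = 156.
Hole:
Σ = (22) + (-15) + (0) + (12) = 19
Area = |Σ|/2 = 9.5.
Net area = 156 − 9.5 = 146.5.

146.5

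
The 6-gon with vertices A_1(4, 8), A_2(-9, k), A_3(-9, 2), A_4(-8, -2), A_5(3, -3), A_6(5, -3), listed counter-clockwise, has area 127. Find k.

6

The doubled signed area Σ (x_i y_{i+1} − x_{i+1} y_i) is linear in k.
With k=0 it equals 176; the coefficient of k is 13 (from the two edges through A_2).
So 13·k + 176 = 2·127 = 254 ⇒ k = 6.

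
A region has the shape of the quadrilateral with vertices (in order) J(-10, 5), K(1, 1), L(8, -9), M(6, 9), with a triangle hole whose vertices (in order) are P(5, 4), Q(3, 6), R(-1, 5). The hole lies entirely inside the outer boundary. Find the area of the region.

102

Outer boundary:
Apply the surveyor's formula: 2A = Σ (x_i·y_{i+1} − x_{i+1}·y_i), indices taken mod 4.
Σ = (-15) + (-17) + (126) + (120) = 214
Area = |Σ|/2 = 107.
Hole:
Apply the surveyor's formula: 2A = Σ (x_i·y_{i+1} − x_{i+1}·y_i), indices taken mod 3.
P→Q: (5)(6) − (3)(4) = 18
Q→R: (3)(5) − (-1)(6) = 21
R→P: (-1)(4) − (5)(5) = -29
Σ = 10
Area = |Σ|/2 = 5.
Net area = 107 − 5 = 102.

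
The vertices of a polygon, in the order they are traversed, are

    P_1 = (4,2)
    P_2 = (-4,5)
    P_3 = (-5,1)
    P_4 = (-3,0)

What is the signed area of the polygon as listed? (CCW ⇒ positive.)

23

Cross-terms: 28, 21, 3, -6  ⇒  Σ = 46
Signed area = Σ/2 = 23 (positive ⇒ counter-clockwise traversal).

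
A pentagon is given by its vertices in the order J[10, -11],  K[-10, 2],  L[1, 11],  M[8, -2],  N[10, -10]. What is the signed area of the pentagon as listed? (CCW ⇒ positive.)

J→K: (10)(2) − (-10)(-11) = -90
K→L: (-10)(11) − (1)(2) = -112
L→M: (1)(-2) − (8)(11) = -90
M→N: (8)(-10) − (10)(-2) = -60
N→J: (10)(-11) − (10)(-10) = -10
Σ = -362
Signed area = Σ/2 = -181 (negative ⇒ clockwise traversal).

-181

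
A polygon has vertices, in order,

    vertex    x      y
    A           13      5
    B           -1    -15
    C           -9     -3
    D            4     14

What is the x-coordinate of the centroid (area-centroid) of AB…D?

524/299

Apply the shoelace (surveyor's) formula. First the cross-terms c_i = x_i·y_{i+1} − x_{i+1}·y_i:
  -190, -132, -114, -162  ⇒  2A = -598, A = -299.
Then Σ (x_i + x_{i+1})·c_i = -3144, so x̄ = -3144 / (6·(-299)) = 524/299.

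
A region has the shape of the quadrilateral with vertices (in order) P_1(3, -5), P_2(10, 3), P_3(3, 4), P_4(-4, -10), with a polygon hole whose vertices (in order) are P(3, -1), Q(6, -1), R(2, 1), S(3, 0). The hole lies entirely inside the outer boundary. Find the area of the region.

60.5

Outer boundary:
Apply the surveyor's formula: 2A = Σ (x_i·y_{i+1} − x_{i+1}·y_i), indices taken mod 4.
Σ = (59) + (31) + (-14) + (50) = 126
Area = |Σ|/2 = 63.
Hole:
Σ = (3) + (8) + (-3) + (-3) = 5
Area = |Σ|/2 = 2.5.
Net area = 63 − 2.5 = 60.5.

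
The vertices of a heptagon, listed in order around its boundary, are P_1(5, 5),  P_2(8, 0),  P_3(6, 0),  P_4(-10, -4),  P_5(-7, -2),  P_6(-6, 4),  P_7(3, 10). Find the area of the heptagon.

P_1→P_2: (5)(0) − (8)(5) = -40
P_2→P_3: (8)(0) − (6)(0) = 0
P_3→P_4: (6)(-4) − (-10)(0) = -24
P_4→P_5: (-10)(-2) − (-7)(-4) = -8
P_5→P_6: (-7)(4) − (-6)(-2) = -40
P_6→P_7: (-6)(10) − (3)(4) = -72
P_7→P_1: (3)(5) − (5)(10) = -35
Σ = -219
Area = |Σ|/2 = 109.5.

109.5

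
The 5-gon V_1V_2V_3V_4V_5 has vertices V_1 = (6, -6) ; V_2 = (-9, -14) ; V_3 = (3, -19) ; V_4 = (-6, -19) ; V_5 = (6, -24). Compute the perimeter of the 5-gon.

|V_1V_2| = √((-15)² + (-8)²) = √289 = 17
|V_2V_3| = √((12)² + (-5)²) = √169 = 13
|V_3V_4| = √((-9)² + (0)²) = √81 = 9
|V_4V_5| = √((12)² + (-5)²) = √169 = 13
|V_5V_1| = √((0)² + (18)²) = √324 = 18
Perimeter = 17 + 13 + 9 + 13 + 18 = 70.

70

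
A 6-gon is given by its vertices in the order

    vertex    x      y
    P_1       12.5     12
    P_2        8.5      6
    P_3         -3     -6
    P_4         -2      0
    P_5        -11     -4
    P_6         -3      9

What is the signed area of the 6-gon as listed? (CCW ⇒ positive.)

Apply Gauss's area formula: 2A = Σ (x_i·y_{i+1} − x_{i+1}·y_i), indices taken mod 6.
P_1→P_2: (12.5)(6) − (8.5)(12) = -27
P_2→P_3: (8.5)(-6) − (-3)(6) = -33
P_3→P_4: (-3)(0) − (-2)(-6) = -12
P_4→P_5: (-2)(-4) − (-11)(0) = 8
P_5→P_6: (-11)(9) − (-3)(-4) = -111
P_6→P_1: (-3)(12) − (12.5)(9) = -148.5
Σ = -323.5
Signed area = Σ/2 = -161.75 (negative ⇒ clockwise traversal).

-161.75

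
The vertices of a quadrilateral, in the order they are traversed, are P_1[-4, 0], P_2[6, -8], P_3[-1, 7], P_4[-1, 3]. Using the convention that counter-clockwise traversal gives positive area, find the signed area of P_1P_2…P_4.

Cross-terms: 32, 34, 4, 12  ⇒  Σ = 82
Signed area = Σ/2 = 41 (positive ⇒ counter-clockwise traversal).

41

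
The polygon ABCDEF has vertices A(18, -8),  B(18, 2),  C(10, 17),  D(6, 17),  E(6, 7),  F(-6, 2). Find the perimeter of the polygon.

|AB| = √((0)² + (10)²) = √100 = 10
|BC| = √((-8)² + (15)²) = √289 = 17
|CD| = √((-4)² + (0)²) = √16 = 4
|DE| = √((0)² + (-10)²) = √100 = 10
|EF| = √((-12)² + (-5)²) = √169 = 13
|FA| = √((24)² + (-10)²) = √676 = 26
Perimeter = 10 + 17 + 4 + 10 + 13 + 26 = 80.

80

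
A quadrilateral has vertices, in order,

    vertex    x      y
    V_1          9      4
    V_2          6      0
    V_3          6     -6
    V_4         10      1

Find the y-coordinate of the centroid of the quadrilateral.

Apply Gauss's area formula. First the cross-terms c_i = x_i·y_{i+1} − x_{i+1}·y_i:
  -24, -36, 66, 31  ⇒  2A = 37, A = 18.5.
Then Σ (y_i + y_{i+1})·c_i = -55, so ȳ = -55 / (6·18.5) = -55/111.

-55/111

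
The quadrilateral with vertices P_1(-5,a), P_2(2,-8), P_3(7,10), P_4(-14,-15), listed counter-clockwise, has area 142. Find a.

The doubled signed area Σ (x_i y_{i+1} − x_{i+1} y_i) is linear in a.
With a=0 it equals 76; the coefficient of a is -16 (from the two edges through P_1).
So -16·a + 76 = 2·142 = 284 ⇒ a = -13.

-13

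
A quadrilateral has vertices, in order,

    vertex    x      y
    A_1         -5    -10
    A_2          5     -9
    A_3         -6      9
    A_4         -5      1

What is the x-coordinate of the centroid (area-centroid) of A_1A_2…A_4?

Apply Gauss's area formula. First the cross-terms c_i = x_i·y_{i+1} − x_{i+1}·y_i:
  95, -9, 39, 55  ⇒  2A = 180, A = 90.
Then Σ (x_i + x_{i+1})·c_i = -970, so x̄ = -970 / (6·90) = -97/54.

-97/54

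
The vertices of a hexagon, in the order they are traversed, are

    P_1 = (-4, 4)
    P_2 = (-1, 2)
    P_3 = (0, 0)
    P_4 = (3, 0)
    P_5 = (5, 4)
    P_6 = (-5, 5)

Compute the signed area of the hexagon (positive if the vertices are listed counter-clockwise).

26.5

Σ = (-4) + (0) + (0) + (12) + (45) + (0) = 53
Signed area = Σ/2 = 26.5 (positive ⇒ counter-clockwise traversal).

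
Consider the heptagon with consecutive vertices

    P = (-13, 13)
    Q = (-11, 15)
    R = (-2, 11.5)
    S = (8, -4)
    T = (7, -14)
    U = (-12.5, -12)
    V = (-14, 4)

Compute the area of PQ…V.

461.75

Σ = (-52) + (-96.5) + (-84) + (-84) + (-259) + (-218) + (-130) = -923.5
Area = |Σ|/2 = 461.75.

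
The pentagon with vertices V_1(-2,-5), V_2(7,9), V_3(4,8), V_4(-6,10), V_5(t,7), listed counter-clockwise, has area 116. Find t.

-9

Write out the shoelace sum; only the two edges meeting at V_5 involve t:
2·Area = [((-6)·7 − t·10) + (t·(-5) − (-2)·7)] + 125
       = -15·t + 97 = 232
⇒ t = -9.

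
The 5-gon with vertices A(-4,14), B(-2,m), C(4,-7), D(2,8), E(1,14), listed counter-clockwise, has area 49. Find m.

10

The doubled signed area Σ (x_i y_{i+1} − x_{i+1} y_i) is linear in m.
With m=0 it equals 178; the coefficient of m is -8 (from the two edges through B).
So -8·m + 178 = 2·49 = 98 ⇒ m = 10.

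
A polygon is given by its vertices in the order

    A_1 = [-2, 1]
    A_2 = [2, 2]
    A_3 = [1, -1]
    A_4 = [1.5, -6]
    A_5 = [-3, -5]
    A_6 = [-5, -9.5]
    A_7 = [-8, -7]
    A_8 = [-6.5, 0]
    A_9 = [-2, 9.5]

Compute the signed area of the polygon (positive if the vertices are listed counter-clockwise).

Cross-terms: -6, -4, -4.5, -25.5, 3.5, -41, -45.5, -61.75, 17  ⇒  Σ = -167.75
Signed area = Σ/2 = -83.875 (negative ⇒ clockwise traversal).

-83.875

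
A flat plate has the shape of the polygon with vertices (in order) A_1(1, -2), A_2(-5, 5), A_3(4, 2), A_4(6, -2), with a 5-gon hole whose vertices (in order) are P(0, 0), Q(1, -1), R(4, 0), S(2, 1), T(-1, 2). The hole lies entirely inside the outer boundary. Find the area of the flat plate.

26

Outer boundary:
Apply the shoelace formula: 2A = Σ (x_i·y_{i+1} − x_{i+1}·y_i), indices taken mod 4.
Cross-terms: -5, -30, -20, -10  ⇒  Σ = -65
Area = |Σ|/2 = 32.5.
Hole:
Σ = (0) + (4) + (4) + (5) + (0) = 13
Area = |Σ|/2 = 6.5.
Net area = 32.5 − 6.5 = 26.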